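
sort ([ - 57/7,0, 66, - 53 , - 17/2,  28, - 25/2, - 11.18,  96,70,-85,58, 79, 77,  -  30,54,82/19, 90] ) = [ - 85, - 53, -30, - 25/2, - 11.18, - 17/2, - 57/7,0,82/19 , 28, 54,58, 66 , 70, 77, 79,90,96]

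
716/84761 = 716/84761 =0.01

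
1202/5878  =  601/2939 = 0.20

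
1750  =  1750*1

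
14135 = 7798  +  6337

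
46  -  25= 21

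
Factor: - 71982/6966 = - 31/3 = - 3^ (  -  1 )*31^1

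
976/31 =31 + 15/31= 31.48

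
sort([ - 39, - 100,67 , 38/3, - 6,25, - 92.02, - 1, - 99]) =[-100, - 99 , - 92.02, - 39 , - 6,  -  1,38/3,25,67]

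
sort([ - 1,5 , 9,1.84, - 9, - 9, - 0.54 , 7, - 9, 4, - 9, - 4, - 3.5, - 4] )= [ - 9, - 9, - 9, - 9,  -  4, - 4, - 3.5,- 1, - 0.54,1.84,4, 5,7,9]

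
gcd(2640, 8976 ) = 528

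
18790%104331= 18790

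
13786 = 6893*2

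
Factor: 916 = 2^2*229^1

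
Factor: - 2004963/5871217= - 3^1*11^( - 1)*17^1*39313^1*533747^(  -  1) 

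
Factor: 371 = 7^1  *  53^1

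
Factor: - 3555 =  - 3^2*5^1*79^1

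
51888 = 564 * 92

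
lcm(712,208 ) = 18512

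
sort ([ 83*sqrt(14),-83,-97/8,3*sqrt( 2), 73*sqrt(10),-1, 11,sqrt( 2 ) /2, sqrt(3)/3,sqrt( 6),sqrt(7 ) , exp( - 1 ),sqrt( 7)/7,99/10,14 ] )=[ - 83, - 97/8, - 1,exp( - 1),sqrt( 7)/7,sqrt (3 ) /3, sqrt (2)/2,sqrt( 6),sqrt (7), 3 *sqrt(2),99/10,11,14,73*sqrt( 10 ), 83*sqrt( 14 )] 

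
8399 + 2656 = 11055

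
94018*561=52744098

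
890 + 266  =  1156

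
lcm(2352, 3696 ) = 25872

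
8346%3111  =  2124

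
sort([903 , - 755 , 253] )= [ - 755,253,903 ]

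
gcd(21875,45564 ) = 1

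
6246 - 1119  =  5127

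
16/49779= 16/49779 = 0.00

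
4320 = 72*60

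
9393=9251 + 142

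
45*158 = 7110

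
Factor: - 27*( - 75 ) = 3^4*5^2 = 2025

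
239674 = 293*818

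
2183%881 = 421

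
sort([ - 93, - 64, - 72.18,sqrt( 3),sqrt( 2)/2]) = [ - 93, - 72.18, - 64, sqrt( 2 )/2 , sqrt(3)]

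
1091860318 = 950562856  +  141297462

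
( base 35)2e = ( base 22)3I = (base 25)39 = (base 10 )84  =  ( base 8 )124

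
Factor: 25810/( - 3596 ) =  -445/62= - 2^( - 1) *5^1*31^( - 1)*89^1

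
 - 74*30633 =  -  2266842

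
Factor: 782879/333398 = 2^(-1 )*13^( - 1)* 47^1*12823^( - 1)*16657^1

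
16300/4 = 4075 = 4075.00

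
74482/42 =1773 +8/21 =1773.38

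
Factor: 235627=7^1 *41^1 *821^1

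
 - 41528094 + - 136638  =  -41664732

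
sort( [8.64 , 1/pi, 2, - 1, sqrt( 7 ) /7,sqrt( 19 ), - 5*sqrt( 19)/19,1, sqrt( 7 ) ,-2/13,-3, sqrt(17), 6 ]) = [ - 3,  -  5*sqrt(19 ) /19, - 1,-2/13, 1/pi, sqrt( 7 )/7,1, 2, sqrt( 7) , sqrt(17),sqrt(19 ), 6, 8.64]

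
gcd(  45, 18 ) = 9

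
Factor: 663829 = 127^1* 5227^1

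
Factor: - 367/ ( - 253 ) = 11^( - 1 )*23^( - 1) * 367^1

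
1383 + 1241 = 2624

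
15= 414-399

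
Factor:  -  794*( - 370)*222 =2^3*3^1*5^1*37^2*397^1 = 65219160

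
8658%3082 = 2494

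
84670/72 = 42335/36 = 1175.97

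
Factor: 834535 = 5^1*13^1*37^1*347^1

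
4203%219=42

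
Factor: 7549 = 7549^1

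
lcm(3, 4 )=12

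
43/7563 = 43/7563 = 0.01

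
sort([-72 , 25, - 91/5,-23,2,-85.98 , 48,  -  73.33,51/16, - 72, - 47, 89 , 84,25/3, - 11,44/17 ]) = [  -  85.98, - 73.33, - 72, - 72, - 47, - 23,-91/5, - 11, 2,44/17, 51/16,  25/3,25 , 48,84,89 ] 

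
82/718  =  41/359 = 0.11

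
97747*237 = 23166039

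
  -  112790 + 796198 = 683408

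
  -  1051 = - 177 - 874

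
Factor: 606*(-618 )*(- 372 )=2^4*3^3*31^1*101^1*103^1 = 139316976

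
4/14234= 2/7117 = 0.00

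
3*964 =2892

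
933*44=41052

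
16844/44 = 4211/11 = 382.82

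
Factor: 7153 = 23^1 * 311^1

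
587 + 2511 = 3098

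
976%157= 34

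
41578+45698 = 87276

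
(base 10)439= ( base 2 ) 110110111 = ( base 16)1b7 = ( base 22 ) jl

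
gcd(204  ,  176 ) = 4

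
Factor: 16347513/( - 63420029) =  - 3^1*  7^1*13^1*233^1*257^1*63420029^( - 1 )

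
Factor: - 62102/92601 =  - 2^1*3^( - 2) * 10289^(  -  1 )*31051^1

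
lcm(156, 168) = 2184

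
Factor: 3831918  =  2^1 * 3^1*233^1  *2741^1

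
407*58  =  23606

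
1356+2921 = 4277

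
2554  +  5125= 7679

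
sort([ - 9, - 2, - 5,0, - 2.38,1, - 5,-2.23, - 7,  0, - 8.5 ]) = [ - 9, - 8.5, - 7, - 5, - 5,- 2.38,-2.23, - 2,  0,0 , 1 ]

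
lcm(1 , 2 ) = 2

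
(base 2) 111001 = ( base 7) 111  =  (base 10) 57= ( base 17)36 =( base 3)2010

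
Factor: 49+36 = 85 = 5^1 * 17^1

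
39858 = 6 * 6643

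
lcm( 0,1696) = 0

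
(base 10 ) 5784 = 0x1698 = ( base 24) A10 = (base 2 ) 1011010011000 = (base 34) 504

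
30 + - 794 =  - 764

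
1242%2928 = 1242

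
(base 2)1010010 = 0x52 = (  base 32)2i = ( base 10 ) 82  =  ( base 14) 5C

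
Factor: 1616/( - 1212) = -4/3 = -2^2*  3^( -1)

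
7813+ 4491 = 12304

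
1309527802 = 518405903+791121899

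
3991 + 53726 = 57717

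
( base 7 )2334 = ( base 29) 10h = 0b1101011010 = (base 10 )858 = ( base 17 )2g8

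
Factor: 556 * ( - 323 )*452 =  - 81173776 = - 2^4 * 17^1*19^1* 113^1*139^1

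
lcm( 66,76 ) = 2508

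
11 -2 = 9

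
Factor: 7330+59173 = 73^1  *  911^1 = 66503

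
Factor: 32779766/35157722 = 16389883^1*17578861^( - 1) = 16389883/17578861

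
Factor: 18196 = 2^2*4549^1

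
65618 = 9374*7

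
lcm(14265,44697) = 670455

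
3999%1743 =513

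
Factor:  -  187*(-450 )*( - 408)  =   -34333200 = - 2^4*3^3*5^2 *11^1*17^2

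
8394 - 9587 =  - 1193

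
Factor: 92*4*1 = 2^4*23^1 = 368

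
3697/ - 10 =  - 370+3/10 =- 369.70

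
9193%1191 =856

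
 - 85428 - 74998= -160426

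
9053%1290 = 23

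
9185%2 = 1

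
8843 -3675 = 5168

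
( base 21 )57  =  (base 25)4c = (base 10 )112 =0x70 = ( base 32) 3G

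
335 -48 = 287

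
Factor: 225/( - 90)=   -5/2 = -2^( - 1 )*5^1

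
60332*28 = 1689296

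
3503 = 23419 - 19916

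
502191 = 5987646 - 5485455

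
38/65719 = 38/65719 = 0.00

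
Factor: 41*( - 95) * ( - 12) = 46740 = 2^2*3^1 * 5^1*19^1*41^1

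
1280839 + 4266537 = 5547376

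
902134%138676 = 70078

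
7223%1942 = 1397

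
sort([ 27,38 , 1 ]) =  [ 1,27,38]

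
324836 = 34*9554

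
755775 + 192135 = 947910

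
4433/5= 4433/5 = 886.60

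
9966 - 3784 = 6182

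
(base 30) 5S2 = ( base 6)40422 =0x14DE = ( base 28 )6mm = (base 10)5342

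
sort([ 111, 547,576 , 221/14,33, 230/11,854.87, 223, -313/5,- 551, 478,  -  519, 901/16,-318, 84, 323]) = [  -  551, - 519, - 318,-313/5,221/14,230/11,33,  901/16, 84, 111,223,323 , 478, 547, 576, 854.87]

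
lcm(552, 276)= 552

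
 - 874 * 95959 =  - 83868166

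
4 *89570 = 358280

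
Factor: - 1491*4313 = - 6430683 = -3^1*7^1*19^1*71^1*227^1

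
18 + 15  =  33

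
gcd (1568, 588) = 196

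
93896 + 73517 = 167413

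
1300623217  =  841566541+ 459056676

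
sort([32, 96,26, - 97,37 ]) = [- 97, 26,32, 37,96]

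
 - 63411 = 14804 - 78215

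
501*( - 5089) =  - 2549589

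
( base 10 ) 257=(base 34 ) 7J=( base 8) 401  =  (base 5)2012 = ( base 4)10001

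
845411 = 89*9499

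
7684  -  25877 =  - 18193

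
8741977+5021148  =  13763125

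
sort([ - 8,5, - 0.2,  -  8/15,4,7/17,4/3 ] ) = [  -  8, -8/15, - 0.2, 7/17,4/3,4, 5] 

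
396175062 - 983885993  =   - 587710931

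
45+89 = 134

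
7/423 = 7/423 = 0.02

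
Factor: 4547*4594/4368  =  2^( - 3 )*3^( - 1)*7^( - 1) *13^( - 1)*2297^1*4547^1= 10444459/2184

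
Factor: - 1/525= - 3^ ( - 1)*5^ ( - 2)* 7^( - 1 ) 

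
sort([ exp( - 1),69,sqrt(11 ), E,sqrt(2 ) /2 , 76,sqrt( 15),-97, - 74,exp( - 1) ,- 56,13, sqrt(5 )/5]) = [ - 97, - 74,- 56, exp( - 1),exp ( - 1), sqrt(5 ) /5, sqrt(2 )/2, E, sqrt( 11), sqrt(15 ),13, 69,  76 ]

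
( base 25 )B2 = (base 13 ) 184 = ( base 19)eb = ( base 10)277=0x115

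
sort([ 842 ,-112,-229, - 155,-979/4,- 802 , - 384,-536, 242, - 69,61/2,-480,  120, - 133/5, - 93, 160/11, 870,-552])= [ - 802,  -  552,-536, - 480, - 384,-979/4 , - 229, - 155, - 112,-93 , - 69,  -  133/5,160/11, 61/2, 120, 242, 842,870]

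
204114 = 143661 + 60453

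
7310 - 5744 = 1566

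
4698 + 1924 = 6622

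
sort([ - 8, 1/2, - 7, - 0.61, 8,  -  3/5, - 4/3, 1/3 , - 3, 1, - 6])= [  -  8, - 7,-6, - 3, - 4/3, - 0.61, - 3/5,1/3, 1/2,1,8]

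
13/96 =13/96=0.14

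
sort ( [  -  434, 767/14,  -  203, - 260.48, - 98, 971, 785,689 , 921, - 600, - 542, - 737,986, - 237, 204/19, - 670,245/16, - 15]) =[ - 737, - 670,  -  600, - 542, - 434, - 260.48, - 237, - 203, - 98, - 15 , 204/19,245/16, 767/14  ,  689, 785, 921, 971, 986]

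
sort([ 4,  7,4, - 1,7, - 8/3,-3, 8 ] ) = [ - 3 , - 8/3, - 1, 4,4, 7,7,  8] 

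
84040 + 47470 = 131510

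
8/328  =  1/41 = 0.02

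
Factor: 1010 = 2^1* 5^1*101^1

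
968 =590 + 378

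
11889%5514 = 861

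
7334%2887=1560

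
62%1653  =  62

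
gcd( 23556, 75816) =156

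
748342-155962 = 592380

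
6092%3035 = 22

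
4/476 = 1/119= 0.01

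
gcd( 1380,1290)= 30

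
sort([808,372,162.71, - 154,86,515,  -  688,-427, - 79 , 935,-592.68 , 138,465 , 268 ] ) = [ -688,-592.68,-427,-154, - 79,86,138,  162.71,268,372,465,515,808 , 935 ] 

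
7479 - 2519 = 4960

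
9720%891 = 810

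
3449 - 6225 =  - 2776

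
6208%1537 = 60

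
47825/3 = 47825/3 = 15941.67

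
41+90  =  131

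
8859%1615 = 784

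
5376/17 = 316+4/17 = 316.24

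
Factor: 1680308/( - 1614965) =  - 2^2*5^(-1 )*7^2 * 11^(  -  1)*8573^1*29363^( - 1 ) 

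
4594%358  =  298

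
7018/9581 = 638/871 = 0.73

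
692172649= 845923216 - 153750567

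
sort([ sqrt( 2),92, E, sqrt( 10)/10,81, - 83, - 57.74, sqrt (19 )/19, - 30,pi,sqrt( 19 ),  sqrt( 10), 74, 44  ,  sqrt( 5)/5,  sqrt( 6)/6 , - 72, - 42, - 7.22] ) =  [  -  83, - 72, - 57.74, - 42, - 30,-7.22 , sqrt( 19)/19,sqrt( 10)/10, sqrt(6 )/6, sqrt(5 )/5, sqrt(2),  E,  pi, sqrt ( 10 ),sqrt( 19 ), 44, 74, 81,  92 ] 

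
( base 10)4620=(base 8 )11014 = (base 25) 79k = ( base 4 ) 1020030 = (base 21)AA0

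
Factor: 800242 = 2^1*19^1*21059^1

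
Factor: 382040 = 2^3*5^1 * 9551^1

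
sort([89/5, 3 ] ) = [3,  89/5] 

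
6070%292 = 230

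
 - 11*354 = -3894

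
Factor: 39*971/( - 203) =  - 3^1*7^ (- 1)*13^1*29^(- 1 )*971^1 = -37869/203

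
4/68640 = 1/17160 =0.00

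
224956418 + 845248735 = 1070205153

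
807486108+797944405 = 1605430513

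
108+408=516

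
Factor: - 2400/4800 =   -  1/2 = -2^( -1)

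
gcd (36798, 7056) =6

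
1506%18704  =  1506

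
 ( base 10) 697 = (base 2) 1010111001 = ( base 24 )151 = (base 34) kh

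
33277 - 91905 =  - 58628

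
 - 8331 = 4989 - 13320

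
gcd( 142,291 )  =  1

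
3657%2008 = 1649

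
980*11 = 10780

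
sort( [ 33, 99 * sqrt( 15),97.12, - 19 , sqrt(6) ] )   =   [  -  19,sqrt(6),33  ,  97.12, 99*sqrt(15) ] 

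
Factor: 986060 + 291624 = 2^2*37^1*89^1*97^1=1277684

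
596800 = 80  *7460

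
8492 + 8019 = 16511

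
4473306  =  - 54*( - 82839) 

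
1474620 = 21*70220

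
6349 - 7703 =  - 1354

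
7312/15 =7312/15 = 487.47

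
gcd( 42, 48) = 6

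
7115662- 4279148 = 2836514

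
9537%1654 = 1267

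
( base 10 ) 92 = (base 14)68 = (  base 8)134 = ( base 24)3k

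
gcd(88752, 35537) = 1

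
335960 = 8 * 41995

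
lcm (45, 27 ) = 135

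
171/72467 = 171/72467 = 0.00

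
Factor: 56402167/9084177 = 3^( - 3 ) *157^( - 1)*2143^ ( - 1 )*3889^1*14503^1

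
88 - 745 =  - 657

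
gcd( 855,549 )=9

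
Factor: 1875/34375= 3/55  =  3^1*5^( - 1) * 11^(- 1)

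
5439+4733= 10172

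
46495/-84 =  - 46495/84 = - 553.51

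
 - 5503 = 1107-6610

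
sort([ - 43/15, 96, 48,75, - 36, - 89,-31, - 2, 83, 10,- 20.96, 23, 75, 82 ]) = [ - 89, - 36, - 31, - 20.96,  -  43/15, - 2, 10, 23,48, 75,  75 , 82, 83,96 ]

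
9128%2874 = 506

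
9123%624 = 387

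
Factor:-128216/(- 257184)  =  341/684 = 2^( - 2)*3^( - 2 ) * 11^1*19^( -1 ) * 31^1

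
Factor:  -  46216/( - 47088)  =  2^( - 1)*3^ ( - 3 ) * 53^1= 53/54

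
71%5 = 1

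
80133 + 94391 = 174524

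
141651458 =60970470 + 80680988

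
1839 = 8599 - 6760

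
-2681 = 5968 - 8649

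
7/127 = 7/127 = 0.06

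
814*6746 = 5491244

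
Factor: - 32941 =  - 32941^1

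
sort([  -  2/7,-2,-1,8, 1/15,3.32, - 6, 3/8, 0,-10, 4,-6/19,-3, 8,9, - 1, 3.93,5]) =[ - 10,-6 ,  -  3,  -  2,- 1,-1  , - 6/19,  -  2/7, 0,1/15, 3/8, 3.32, 3.93, 4,5,8,8,9 ] 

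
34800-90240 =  - 55440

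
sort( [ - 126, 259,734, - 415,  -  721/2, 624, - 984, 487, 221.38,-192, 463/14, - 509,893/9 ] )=[ - 984, - 509, - 415, - 721/2, - 192, - 126,  463/14, 893/9, 221.38,  259,487,624, 734]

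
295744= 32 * 9242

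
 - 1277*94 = - 120038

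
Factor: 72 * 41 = 2952 = 2^3*3^2*41^1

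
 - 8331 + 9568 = 1237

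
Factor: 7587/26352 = 2^( - 4)  *61^(  -  1) * 281^1 = 281/976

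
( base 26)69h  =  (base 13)1c64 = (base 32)46j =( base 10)4307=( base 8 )10323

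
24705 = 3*8235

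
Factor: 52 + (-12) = 40 =2^3*5^1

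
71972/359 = 71972/359 = 200.48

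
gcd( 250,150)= 50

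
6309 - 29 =6280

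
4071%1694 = 683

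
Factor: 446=2^1*223^1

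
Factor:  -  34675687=-34675687^1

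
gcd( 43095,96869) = 1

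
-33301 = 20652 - 53953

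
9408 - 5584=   3824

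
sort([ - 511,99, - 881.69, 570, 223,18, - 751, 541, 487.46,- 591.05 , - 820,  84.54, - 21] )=[- 881.69, -820, - 751, - 591.05,-511, - 21, 18, 84.54, 99,223, 487.46, 541,570] 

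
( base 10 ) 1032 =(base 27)1B6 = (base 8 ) 2010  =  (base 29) 16h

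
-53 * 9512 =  - 504136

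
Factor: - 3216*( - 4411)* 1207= 17122231632 = 2^4*3^1*11^1*17^1 * 67^1*71^1*401^1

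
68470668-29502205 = 38968463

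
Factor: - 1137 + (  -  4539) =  - 2^2* 3^1*11^1*43^1 = - 5676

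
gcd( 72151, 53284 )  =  1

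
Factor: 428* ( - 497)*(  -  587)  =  2^2*7^1*71^1*107^1*587^1  =  124864292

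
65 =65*1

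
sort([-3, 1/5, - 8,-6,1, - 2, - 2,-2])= [-8, - 6,-3, - 2,  -  2, - 2, 1/5,1 ] 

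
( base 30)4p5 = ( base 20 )AHF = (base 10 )4355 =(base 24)7db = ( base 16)1103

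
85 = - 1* ( - 85) 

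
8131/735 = 11 + 46/735 = 11.06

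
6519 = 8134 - 1615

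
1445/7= 206 + 3/7 = 206.43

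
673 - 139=534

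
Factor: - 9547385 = -5^1*1909477^1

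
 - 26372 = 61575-87947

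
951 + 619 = 1570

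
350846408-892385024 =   -  541538616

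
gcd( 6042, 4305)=3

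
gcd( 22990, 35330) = 10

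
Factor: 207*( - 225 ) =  - 46575= - 3^4*5^2*23^1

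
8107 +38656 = 46763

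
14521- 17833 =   -  3312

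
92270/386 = 46135/193 = 239.04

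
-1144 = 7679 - 8823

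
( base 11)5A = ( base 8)101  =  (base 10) 65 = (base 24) 2h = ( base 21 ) 32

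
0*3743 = 0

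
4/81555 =4/81555  =  0.00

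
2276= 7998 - 5722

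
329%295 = 34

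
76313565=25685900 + 50627665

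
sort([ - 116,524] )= [ - 116, 524]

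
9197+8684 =17881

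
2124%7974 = 2124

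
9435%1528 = 267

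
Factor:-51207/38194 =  - 2^ ( - 1 )*3^1 * 101^1*113^( - 1) = - 303/226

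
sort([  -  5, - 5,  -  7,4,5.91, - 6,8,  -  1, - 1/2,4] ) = [ -7, - 6, - 5,  -  5, - 1, - 1/2 , 4, 4,5.91, 8]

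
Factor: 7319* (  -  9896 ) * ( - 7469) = 2^3*7^1  *  11^1 * 13^1* 97^1*  563^1*1237^1 = 540970886456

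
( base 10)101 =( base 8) 145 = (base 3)10202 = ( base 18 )5b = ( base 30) 3B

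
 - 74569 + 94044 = 19475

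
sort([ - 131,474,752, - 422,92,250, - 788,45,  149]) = [ -788 , - 422,-131 , 45, 92, 149, 250, 474, 752 ]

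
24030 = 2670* 9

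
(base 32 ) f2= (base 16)1e2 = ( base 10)482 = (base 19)167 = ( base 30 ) G2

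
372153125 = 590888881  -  218735756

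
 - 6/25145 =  - 6/25145=- 0.00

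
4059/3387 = 1353/1129 = 1.20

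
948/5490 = 158/915 = 0.17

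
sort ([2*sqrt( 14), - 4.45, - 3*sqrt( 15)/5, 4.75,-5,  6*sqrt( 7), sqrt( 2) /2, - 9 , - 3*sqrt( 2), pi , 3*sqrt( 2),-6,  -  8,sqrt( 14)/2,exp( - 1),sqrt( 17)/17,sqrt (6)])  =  [  -  9, - 8, - 6,  -  5, - 4.45, - 3* sqrt ( 2 ),-3*sqrt( 15)/5,sqrt( 17)/17, exp ( - 1 ), sqrt( 2 ) /2, sqrt( 14)/2, sqrt( 6), pi, 3*sqrt( 2),  4.75, 2*sqrt( 14), 6*sqrt( 7)] 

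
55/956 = 55/956  =  0.06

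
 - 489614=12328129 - 12817743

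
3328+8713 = 12041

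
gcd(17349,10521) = 3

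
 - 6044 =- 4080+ - 1964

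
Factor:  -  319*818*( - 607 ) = 158391794 = 2^1 * 11^1*29^1 * 409^1*607^1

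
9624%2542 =1998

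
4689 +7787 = 12476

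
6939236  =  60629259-53690023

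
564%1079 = 564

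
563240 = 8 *70405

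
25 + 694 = 719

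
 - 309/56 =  - 309/56= -  5.52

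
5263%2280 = 703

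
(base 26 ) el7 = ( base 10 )10017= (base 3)111202000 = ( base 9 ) 14660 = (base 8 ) 23441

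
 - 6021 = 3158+-9179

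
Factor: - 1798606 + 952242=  - 846364 = - 2^2*457^1*463^1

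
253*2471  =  625163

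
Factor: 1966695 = 3^1*5^1 * 131113^1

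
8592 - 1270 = 7322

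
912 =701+211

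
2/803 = 2/803 = 0.00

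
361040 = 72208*5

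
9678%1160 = 398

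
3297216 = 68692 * 48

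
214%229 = 214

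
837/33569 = 837/33569 = 0.02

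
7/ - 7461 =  - 7/7461 =- 0.00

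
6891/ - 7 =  - 6891/7= - 984.43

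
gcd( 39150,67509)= 9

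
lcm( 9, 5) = 45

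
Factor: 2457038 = 2^1*1228519^1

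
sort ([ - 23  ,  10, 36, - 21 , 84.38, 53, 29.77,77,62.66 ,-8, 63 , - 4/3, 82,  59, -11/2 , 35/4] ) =[ - 23 , - 21, - 8 ,  -  11/2,-4/3 , 35/4,10 , 29.77 , 36, 53, 59 , 62.66, 63 , 77,82 , 84.38]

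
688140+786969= 1475109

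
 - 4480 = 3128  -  7608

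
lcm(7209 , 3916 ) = 317196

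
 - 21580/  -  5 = 4316/1 = 4316.00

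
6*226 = 1356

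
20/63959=20/63959 = 0.00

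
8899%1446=223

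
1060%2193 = 1060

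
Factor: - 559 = - 13^1*  43^1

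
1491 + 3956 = 5447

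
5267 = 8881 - 3614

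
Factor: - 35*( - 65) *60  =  2^2*  3^1*5^3 * 7^1* 13^1 = 136500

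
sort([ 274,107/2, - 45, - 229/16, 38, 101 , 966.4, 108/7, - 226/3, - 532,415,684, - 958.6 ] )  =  [- 958.6,-532, - 226/3, - 45, - 229/16  ,  108/7, 38,107/2,101, 274, 415,684,966.4] 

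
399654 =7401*54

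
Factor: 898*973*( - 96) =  - 83880384=- 2^6*3^1*7^1*139^1*449^1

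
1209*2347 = 2837523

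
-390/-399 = 130/133 = 0.98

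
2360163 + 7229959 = 9590122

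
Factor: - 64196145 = - 3^4 * 5^1*13^1*89^1*137^1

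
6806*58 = 394748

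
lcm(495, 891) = 4455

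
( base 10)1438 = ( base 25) 27d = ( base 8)2636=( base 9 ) 1867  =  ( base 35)163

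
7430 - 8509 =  -1079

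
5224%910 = 674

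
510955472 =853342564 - 342387092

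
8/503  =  8/503 = 0.02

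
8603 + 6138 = 14741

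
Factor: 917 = 7^1*131^1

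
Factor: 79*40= 2^3*5^1 * 79^1= 3160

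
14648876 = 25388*577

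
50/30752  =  25/15376 = 0.00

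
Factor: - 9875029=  -47^1 * 163^1*1289^1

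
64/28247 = 64/28247 =0.00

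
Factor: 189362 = 2^1*73^1*1297^1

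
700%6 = 4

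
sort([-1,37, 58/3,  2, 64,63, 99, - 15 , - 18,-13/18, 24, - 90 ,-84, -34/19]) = [-90, - 84 ,-18, - 15,-34/19, - 1, - 13/18,2, 58/3,24, 37,  63,  64,99 ]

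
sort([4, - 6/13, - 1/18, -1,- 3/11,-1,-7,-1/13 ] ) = [-7, - 1, - 1, - 6/13, - 3/11,-1/13,-1/18,4]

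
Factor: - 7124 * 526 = - 3747224 =- 2^3*13^1  *137^1*263^1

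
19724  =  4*4931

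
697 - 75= 622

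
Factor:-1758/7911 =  - 2^1*3^( - 2) = -2/9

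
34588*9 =311292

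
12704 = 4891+7813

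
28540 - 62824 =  - 34284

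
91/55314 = 13/7902 = 0.00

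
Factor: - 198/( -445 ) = 2^1*3^2*  5^( - 1) *11^1*89^(-1)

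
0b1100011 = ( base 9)120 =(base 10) 99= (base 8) 143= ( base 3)10200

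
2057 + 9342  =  11399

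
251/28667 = 251/28667= 0.01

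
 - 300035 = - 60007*5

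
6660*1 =6660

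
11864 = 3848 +8016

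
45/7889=45/7889 = 0.01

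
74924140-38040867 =36883273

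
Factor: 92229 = 3^1*71^1 *433^1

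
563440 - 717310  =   - 153870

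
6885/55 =1377/11 = 125.18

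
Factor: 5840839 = 257^1*22727^1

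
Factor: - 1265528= -2^3*11^1 *73^1*197^1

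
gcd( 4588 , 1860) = 124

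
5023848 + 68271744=73295592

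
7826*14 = 109564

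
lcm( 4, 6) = 12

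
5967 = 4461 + 1506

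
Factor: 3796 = 2^2 * 13^1*73^1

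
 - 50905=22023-72928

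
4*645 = 2580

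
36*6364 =229104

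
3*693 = 2079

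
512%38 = 18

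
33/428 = 33/428=0.08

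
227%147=80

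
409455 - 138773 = 270682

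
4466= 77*58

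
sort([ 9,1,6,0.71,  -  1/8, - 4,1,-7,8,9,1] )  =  [-7, - 4, - 1/8,0.71,1,1,1, 6,  8 , 9, 9 ]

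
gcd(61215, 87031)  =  7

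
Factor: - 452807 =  - 452807^1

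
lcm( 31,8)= 248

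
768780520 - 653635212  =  115145308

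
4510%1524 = 1462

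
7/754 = 7/754 = 0.01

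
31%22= 9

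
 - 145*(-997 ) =144565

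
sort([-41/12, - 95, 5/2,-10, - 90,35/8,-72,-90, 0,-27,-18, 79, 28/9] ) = [ - 95, - 90 ,-90, - 72,  -  27,  -  18,-10, - 41/12, 0 , 5/2, 28/9, 35/8,79 ]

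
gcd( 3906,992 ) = 62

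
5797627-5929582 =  - 131955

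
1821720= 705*2584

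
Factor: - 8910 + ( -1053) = - 3^5*41^1 = -  9963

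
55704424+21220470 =76924894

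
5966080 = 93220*64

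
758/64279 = 758/64279 = 0.01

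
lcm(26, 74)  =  962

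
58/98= 29/49=0.59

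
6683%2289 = 2105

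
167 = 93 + 74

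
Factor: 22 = 2^1*11^1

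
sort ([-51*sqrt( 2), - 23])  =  [ - 51*sqrt( 2), - 23]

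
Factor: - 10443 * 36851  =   - 384834993=- 3^1*43^1*59^2* 857^1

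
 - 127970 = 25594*(-5)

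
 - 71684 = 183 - 71867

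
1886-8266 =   -  6380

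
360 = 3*120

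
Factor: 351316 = 2^2*7^1*12547^1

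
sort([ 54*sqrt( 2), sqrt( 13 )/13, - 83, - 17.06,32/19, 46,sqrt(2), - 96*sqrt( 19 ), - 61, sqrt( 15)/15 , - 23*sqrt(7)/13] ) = [  -  96 * sqrt( 19), - 83,-61, - 17.06, - 23*sqrt( 7)/13,  sqrt( 15)/15,sqrt( 13)/13, sqrt( 2) , 32/19,46,54*sqrt( 2 ) ]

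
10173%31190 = 10173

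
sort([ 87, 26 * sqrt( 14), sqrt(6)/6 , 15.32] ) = [sqrt(6 )/6 , 15.32, 87,26*sqrt (14 ) ] 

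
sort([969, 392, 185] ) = [185,392, 969] 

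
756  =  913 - 157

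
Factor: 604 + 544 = 1148 = 2^2*7^1*41^1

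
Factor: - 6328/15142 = - 2^2 * 7^1*67^( - 1 )  =  -  28/67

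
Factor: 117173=7^1*19^1  *881^1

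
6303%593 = 373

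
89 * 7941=706749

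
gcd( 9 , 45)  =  9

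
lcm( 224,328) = 9184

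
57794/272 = 28897/136 = 212.48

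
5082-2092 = 2990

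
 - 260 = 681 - 941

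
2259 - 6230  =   - 3971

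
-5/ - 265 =1/53 = 0.02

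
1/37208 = 1/37208 = 0.00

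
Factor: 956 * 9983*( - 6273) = -2^2 * 3^2*17^1*41^1*67^1*149^1*239^1= - 59867931204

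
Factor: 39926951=39926951^1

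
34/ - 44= - 1 + 5/22 = -0.77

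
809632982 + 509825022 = 1319458004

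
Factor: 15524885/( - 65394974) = -2^ (  -  1)*5^1*23^1*134999^1*32697487^( - 1)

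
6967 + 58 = 7025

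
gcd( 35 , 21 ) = 7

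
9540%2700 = 1440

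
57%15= 12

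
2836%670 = 156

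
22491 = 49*459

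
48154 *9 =433386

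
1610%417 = 359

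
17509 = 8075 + 9434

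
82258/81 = 82258/81 = 1015.53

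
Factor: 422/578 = 211/289 =17^(-2 )*211^1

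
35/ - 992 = - 1 + 957/992 =- 0.04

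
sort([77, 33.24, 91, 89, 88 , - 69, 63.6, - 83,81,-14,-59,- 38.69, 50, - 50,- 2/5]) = [ - 83,-69,-59, - 50, - 38.69,- 14, - 2/5, 33.24, 50,63.6,77, 81, 88 , 89  ,  91]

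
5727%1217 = 859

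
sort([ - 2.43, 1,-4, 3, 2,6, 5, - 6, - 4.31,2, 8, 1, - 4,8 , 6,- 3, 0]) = [ - 6 ,-4.31,-4,  -  4,-3, - 2.43, 0, 1, 1,  2,2 , 3,5 , 6,6, 8, 8]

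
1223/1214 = 1 + 9/1214=1.01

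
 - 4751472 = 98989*( - 48)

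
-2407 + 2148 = - 259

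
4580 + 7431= 12011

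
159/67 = 159/67=2.37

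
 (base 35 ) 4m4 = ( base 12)334A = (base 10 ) 5674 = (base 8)13052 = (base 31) 5S1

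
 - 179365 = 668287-847652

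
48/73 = 48/73 = 0.66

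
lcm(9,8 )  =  72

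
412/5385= 412/5385 =0.08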